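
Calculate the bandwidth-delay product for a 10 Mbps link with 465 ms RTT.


BDP = bandwidth * RTT
= 10 Mbps * 465 ms
= 10 * 1e6 * 465 / 1000 bits
= 4650000 bits
= 581250 bytes
= 567.627 KB
BDP = 4650000 bits (581250 bytes)


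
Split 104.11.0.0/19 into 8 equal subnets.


New prefix = 19 + 3 = 22
Each subnet has 1024 addresses
  104.11.0.0/22
  104.11.4.0/22
  104.11.8.0/22
  104.11.12.0/22
  104.11.16.0/22
  104.11.20.0/22
  104.11.24.0/22
  104.11.28.0/22
Subnets: 104.11.0.0/22, 104.11.4.0/22, 104.11.8.0/22, 104.11.12.0/22, 104.11.16.0/22, 104.11.20.0/22, 104.11.24.0/22, 104.11.28.0/22


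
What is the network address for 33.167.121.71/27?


IP:   00100001.10100111.01111001.01000111
Mask: 11111111.11111111.11111111.11100000
AND operation:
Net:  00100001.10100111.01111001.01000000
Network: 33.167.121.64/27


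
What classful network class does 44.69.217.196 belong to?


First octet: 44
Binary: 00101100
0xxxxxxx -> Class A (1-126)
Class A, default mask 255.0.0.0 (/8)


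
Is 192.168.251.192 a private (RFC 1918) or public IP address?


RFC 1918 private ranges:
  10.0.0.0/8 (10.0.0.0 - 10.255.255.255)
  172.16.0.0/12 (172.16.0.0 - 172.31.255.255)
  192.168.0.0/16 (192.168.0.0 - 192.168.255.255)
Private (in 192.168.0.0/16)


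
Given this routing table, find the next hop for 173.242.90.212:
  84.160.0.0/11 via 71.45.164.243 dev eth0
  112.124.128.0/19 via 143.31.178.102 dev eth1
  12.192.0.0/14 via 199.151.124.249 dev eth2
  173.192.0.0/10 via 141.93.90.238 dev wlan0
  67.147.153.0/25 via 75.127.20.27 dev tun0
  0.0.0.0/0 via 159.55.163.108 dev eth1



Longest prefix match for 173.242.90.212:
  /11 84.160.0.0: no
  /19 112.124.128.0: no
  /14 12.192.0.0: no
  /10 173.192.0.0: MATCH
  /25 67.147.153.0: no
  /0 0.0.0.0: MATCH
Selected: next-hop 141.93.90.238 via wlan0 (matched /10)


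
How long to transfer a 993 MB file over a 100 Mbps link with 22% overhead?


Effective throughput = 100 * (1 - 22/100) = 78 Mbps
File size in Mb = 993 * 8 = 7944 Mb
Time = 7944 / 78
Time = 101.8462 seconds


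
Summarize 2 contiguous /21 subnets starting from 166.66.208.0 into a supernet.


Original prefix: /21
Number of subnets: 2 = 2^1
New prefix = 21 - 1 = 20
Supernet: 166.66.208.0/20


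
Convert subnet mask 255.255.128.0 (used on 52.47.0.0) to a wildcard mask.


Subnet mask: 255.255.128.0
Wildcard = 255.255.255.255 - subnet mask
255 - 255 = 0
255 - 255 = 0
255 - 128 = 127
255 - 0 = 255
Wildcard: 0.0.127.255


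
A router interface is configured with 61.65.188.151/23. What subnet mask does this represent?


/23 means 23 network bits, 9 host bits
Binary: 11111111111111111111111000000000
Mask: 255.255.254.0


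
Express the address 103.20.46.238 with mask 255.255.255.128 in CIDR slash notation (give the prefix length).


Binary: 11111111.11111111.11111111.10000000
Count leading 1s
Prefix: /25


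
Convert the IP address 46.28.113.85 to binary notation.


46 = 00101110
28 = 00011100
113 = 01110001
85 = 01010101
Binary: 00101110.00011100.01110001.01010101


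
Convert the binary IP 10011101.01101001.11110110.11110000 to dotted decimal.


10011101 = 157
01101001 = 105
11110110 = 246
11110000 = 240
IP: 157.105.246.240


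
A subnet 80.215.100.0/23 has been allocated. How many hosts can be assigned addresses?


Host bits = 32 - 23 = 9
Total addresses = 2^9 = 512
Usable = total - 2 (network and broadcast)
Usable hosts: 510


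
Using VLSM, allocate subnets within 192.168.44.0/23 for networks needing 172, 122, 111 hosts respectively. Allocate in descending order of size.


172 hosts -> /24 (254 usable): 192.168.44.0/24
122 hosts -> /25 (126 usable): 192.168.45.0/25
111 hosts -> /25 (126 usable): 192.168.45.128/25
Allocation: 192.168.44.0/24 (172 hosts, 254 usable); 192.168.45.0/25 (122 hosts, 126 usable); 192.168.45.128/25 (111 hosts, 126 usable)


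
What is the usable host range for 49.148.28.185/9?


Network: 49.128.0.0
Broadcast: 49.255.255.255
First usable = network + 1
Last usable = broadcast - 1
Range: 49.128.0.1 to 49.255.255.254


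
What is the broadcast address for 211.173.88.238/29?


Network: 211.173.88.232/29
Host bits = 3
Set all host bits to 1:
Broadcast: 211.173.88.239


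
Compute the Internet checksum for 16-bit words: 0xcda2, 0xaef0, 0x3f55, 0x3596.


Sum all words (with carry folding):
+ 0xcda2 = 0xcda2
+ 0xaef0 = 0x7c93
+ 0x3f55 = 0xbbe8
+ 0x3596 = 0xf17e
One's complement: ~0xf17e
Checksum = 0x0e81


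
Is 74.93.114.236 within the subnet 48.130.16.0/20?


Subnet network: 48.130.16.0
Test IP AND mask: 74.93.112.0
No, 74.93.114.236 is not in 48.130.16.0/20


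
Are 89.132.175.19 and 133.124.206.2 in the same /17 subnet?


Mask: 255.255.128.0
89.132.175.19 AND mask = 89.132.128.0
133.124.206.2 AND mask = 133.124.128.0
No, different subnets (89.132.128.0 vs 133.124.128.0)


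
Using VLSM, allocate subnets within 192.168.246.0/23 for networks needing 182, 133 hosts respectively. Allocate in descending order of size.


182 hosts -> /24 (254 usable): 192.168.246.0/24
133 hosts -> /24 (254 usable): 192.168.247.0/24
Allocation: 192.168.246.0/24 (182 hosts, 254 usable); 192.168.247.0/24 (133 hosts, 254 usable)


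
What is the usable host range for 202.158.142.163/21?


Network: 202.158.136.0
Broadcast: 202.158.143.255
First usable = network + 1
Last usable = broadcast - 1
Range: 202.158.136.1 to 202.158.143.254


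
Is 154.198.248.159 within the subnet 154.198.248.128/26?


Subnet network: 154.198.248.128
Test IP AND mask: 154.198.248.128
Yes, 154.198.248.159 is in 154.198.248.128/26


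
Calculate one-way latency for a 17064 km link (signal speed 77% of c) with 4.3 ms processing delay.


Speed = 0.77 * 3e5 km/s = 231000 km/s
Propagation delay = 17064 / 231000 = 0.0739 s = 73.8701 ms
Processing delay = 4.3 ms
Total one-way latency = 78.1701 ms


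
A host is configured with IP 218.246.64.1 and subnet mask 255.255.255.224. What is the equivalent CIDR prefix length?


Binary: 11111111.11111111.11111111.11100000
Count leading 1s
Prefix: /27


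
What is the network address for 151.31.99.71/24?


IP:   10010111.00011111.01100011.01000111
Mask: 11111111.11111111.11111111.00000000
AND operation:
Net:  10010111.00011111.01100011.00000000
Network: 151.31.99.0/24


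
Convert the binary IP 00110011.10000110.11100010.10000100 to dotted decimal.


00110011 = 51
10000110 = 134
11100010 = 226
10000100 = 132
IP: 51.134.226.132


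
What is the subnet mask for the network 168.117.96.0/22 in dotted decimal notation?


/22 means 22 network bits, 10 host bits
Binary: 11111111111111111111110000000000
Mask: 255.255.252.0


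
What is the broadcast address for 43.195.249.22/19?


Network: 43.195.224.0/19
Host bits = 13
Set all host bits to 1:
Broadcast: 43.195.255.255


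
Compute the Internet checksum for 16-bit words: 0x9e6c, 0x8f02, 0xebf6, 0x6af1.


Sum all words (with carry folding):
+ 0x9e6c = 0x9e6c
+ 0x8f02 = 0x2d6f
+ 0xebf6 = 0x1966
+ 0x6af1 = 0x8457
One's complement: ~0x8457
Checksum = 0x7ba8


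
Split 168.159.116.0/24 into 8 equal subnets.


New prefix = 24 + 3 = 27
Each subnet has 32 addresses
  168.159.116.0/27
  168.159.116.32/27
  168.159.116.64/27
  168.159.116.96/27
  168.159.116.128/27
  168.159.116.160/27
  168.159.116.192/27
  168.159.116.224/27
Subnets: 168.159.116.0/27, 168.159.116.32/27, 168.159.116.64/27, 168.159.116.96/27, 168.159.116.128/27, 168.159.116.160/27, 168.159.116.192/27, 168.159.116.224/27


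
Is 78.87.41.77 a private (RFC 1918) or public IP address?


RFC 1918 private ranges:
  10.0.0.0/8 (10.0.0.0 - 10.255.255.255)
  172.16.0.0/12 (172.16.0.0 - 172.31.255.255)
  192.168.0.0/16 (192.168.0.0 - 192.168.255.255)
Public (not in any RFC 1918 range)


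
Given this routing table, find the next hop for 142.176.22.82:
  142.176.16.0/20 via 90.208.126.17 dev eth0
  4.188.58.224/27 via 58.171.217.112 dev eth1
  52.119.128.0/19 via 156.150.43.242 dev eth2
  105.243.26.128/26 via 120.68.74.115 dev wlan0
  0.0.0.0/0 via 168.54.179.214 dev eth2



Longest prefix match for 142.176.22.82:
  /20 142.176.16.0: MATCH
  /27 4.188.58.224: no
  /19 52.119.128.0: no
  /26 105.243.26.128: no
  /0 0.0.0.0: MATCH
Selected: next-hop 90.208.126.17 via eth0 (matched /20)


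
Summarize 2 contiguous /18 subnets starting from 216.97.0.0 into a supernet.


Original prefix: /18
Number of subnets: 2 = 2^1
New prefix = 18 - 1 = 17
Supernet: 216.97.0.0/17


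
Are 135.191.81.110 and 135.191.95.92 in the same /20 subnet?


Mask: 255.255.240.0
135.191.81.110 AND mask = 135.191.80.0
135.191.95.92 AND mask = 135.191.80.0
Yes, same subnet (135.191.80.0)


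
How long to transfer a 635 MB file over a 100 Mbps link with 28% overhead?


Effective throughput = 100 * (1 - 28/100) = 72 Mbps
File size in Mb = 635 * 8 = 5080 Mb
Time = 5080 / 72
Time = 70.5556 seconds


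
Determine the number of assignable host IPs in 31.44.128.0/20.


Host bits = 32 - 20 = 12
Total addresses = 2^12 = 4096
Usable = total - 2 (network and broadcast)
Usable hosts: 4094


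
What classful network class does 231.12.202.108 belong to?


First octet: 231
Binary: 11100111
1110xxxx -> Class D (224-239)
Class D (multicast), default mask N/A


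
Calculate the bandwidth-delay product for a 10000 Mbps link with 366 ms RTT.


BDP = bandwidth * RTT
= 10000 Mbps * 366 ms
= 10000 * 1e6 * 366 / 1000 bits
= 3660000000 bits
= 457500000 bytes
= 446777.3438 KB
BDP = 3660000000 bits (457500000 bytes)


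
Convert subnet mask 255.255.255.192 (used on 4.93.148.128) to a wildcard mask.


Subnet mask: 255.255.255.192
Wildcard = 255.255.255.255 - subnet mask
255 - 255 = 0
255 - 255 = 0
255 - 255 = 0
255 - 192 = 63
Wildcard: 0.0.0.63


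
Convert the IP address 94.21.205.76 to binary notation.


94 = 01011110
21 = 00010101
205 = 11001101
76 = 01001100
Binary: 01011110.00010101.11001101.01001100


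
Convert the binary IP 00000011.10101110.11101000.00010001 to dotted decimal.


00000011 = 3
10101110 = 174
11101000 = 232
00010001 = 17
IP: 3.174.232.17


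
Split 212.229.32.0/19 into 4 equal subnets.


New prefix = 19 + 2 = 21
Each subnet has 2048 addresses
  212.229.32.0/21
  212.229.40.0/21
  212.229.48.0/21
  212.229.56.0/21
Subnets: 212.229.32.0/21, 212.229.40.0/21, 212.229.48.0/21, 212.229.56.0/21


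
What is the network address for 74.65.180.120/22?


IP:   01001010.01000001.10110100.01111000
Mask: 11111111.11111111.11111100.00000000
AND operation:
Net:  01001010.01000001.10110100.00000000
Network: 74.65.180.0/22


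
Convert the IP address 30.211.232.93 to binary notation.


30 = 00011110
211 = 11010011
232 = 11101000
93 = 01011101
Binary: 00011110.11010011.11101000.01011101


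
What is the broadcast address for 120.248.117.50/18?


Network: 120.248.64.0/18
Host bits = 14
Set all host bits to 1:
Broadcast: 120.248.127.255


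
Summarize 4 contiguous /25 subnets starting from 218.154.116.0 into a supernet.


Original prefix: /25
Number of subnets: 4 = 2^2
New prefix = 25 - 2 = 23
Supernet: 218.154.116.0/23


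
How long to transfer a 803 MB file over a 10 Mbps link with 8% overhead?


Effective throughput = 10 * (1 - 8/100) = 9.2 Mbps
File size in Mb = 803 * 8 = 6424 Mb
Time = 6424 / 9.2
Time = 698.2609 seconds


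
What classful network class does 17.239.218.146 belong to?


First octet: 17
Binary: 00010001
0xxxxxxx -> Class A (1-126)
Class A, default mask 255.0.0.0 (/8)


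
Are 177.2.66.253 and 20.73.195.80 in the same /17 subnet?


Mask: 255.255.128.0
177.2.66.253 AND mask = 177.2.0.0
20.73.195.80 AND mask = 20.73.128.0
No, different subnets (177.2.0.0 vs 20.73.128.0)


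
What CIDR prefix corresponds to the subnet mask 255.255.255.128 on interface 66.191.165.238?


Binary: 11111111.11111111.11111111.10000000
Count leading 1s
Prefix: /25


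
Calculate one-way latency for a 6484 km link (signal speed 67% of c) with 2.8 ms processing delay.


Speed = 0.67 * 3e5 km/s = 201000 km/s
Propagation delay = 6484 / 201000 = 0.0323 s = 32.2587 ms
Processing delay = 2.8 ms
Total one-way latency = 35.0587 ms


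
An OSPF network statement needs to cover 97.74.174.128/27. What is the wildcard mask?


Subnet mask: 255.255.255.224
Wildcard = 255.255.255.255 - subnet mask
255 - 255 = 0
255 - 255 = 0
255 - 255 = 0
255 - 224 = 31
Wildcard: 0.0.0.31


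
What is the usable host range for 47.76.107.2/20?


Network: 47.76.96.0
Broadcast: 47.76.111.255
First usable = network + 1
Last usable = broadcast - 1
Range: 47.76.96.1 to 47.76.111.254


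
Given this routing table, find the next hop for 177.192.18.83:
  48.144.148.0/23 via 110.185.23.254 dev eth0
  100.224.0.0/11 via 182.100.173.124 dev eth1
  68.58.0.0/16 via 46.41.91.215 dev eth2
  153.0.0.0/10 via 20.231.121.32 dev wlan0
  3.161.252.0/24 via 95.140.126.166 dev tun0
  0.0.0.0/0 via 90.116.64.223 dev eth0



Longest prefix match for 177.192.18.83:
  /23 48.144.148.0: no
  /11 100.224.0.0: no
  /16 68.58.0.0: no
  /10 153.0.0.0: no
  /24 3.161.252.0: no
  /0 0.0.0.0: MATCH
Selected: next-hop 90.116.64.223 via eth0 (matched /0)


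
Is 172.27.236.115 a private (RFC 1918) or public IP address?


RFC 1918 private ranges:
  10.0.0.0/8 (10.0.0.0 - 10.255.255.255)
  172.16.0.0/12 (172.16.0.0 - 172.31.255.255)
  192.168.0.0/16 (192.168.0.0 - 192.168.255.255)
Private (in 172.16.0.0/12)


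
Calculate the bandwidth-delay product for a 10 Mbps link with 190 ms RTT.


BDP = bandwidth * RTT
= 10 Mbps * 190 ms
= 10 * 1e6 * 190 / 1000 bits
= 1900000 bits
= 237500 bytes
= 231.9336 KB
BDP = 1900000 bits (237500 bytes)


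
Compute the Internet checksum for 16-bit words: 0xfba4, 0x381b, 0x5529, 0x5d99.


Sum all words (with carry folding):
+ 0xfba4 = 0xfba4
+ 0x381b = 0x33c0
+ 0x5529 = 0x88e9
+ 0x5d99 = 0xe682
One's complement: ~0xe682
Checksum = 0x197d


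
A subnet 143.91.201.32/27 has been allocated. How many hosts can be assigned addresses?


Host bits = 32 - 27 = 5
Total addresses = 2^5 = 32
Usable = total - 2 (network and broadcast)
Usable hosts: 30


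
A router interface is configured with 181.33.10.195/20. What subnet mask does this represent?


/20 means 20 network bits, 12 host bits
Binary: 11111111111111111111000000000000
Mask: 255.255.240.0


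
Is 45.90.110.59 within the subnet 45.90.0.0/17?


Subnet network: 45.90.0.0
Test IP AND mask: 45.90.0.0
Yes, 45.90.110.59 is in 45.90.0.0/17


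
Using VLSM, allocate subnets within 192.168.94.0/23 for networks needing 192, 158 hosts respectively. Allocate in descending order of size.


192 hosts -> /24 (254 usable): 192.168.94.0/24
158 hosts -> /24 (254 usable): 192.168.95.0/24
Allocation: 192.168.94.0/24 (192 hosts, 254 usable); 192.168.95.0/24 (158 hosts, 254 usable)


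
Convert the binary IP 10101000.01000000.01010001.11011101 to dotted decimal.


10101000 = 168
01000000 = 64
01010001 = 81
11011101 = 221
IP: 168.64.81.221


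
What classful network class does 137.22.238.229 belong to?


First octet: 137
Binary: 10001001
10xxxxxx -> Class B (128-191)
Class B, default mask 255.255.0.0 (/16)


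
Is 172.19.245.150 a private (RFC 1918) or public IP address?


RFC 1918 private ranges:
  10.0.0.0/8 (10.0.0.0 - 10.255.255.255)
  172.16.0.0/12 (172.16.0.0 - 172.31.255.255)
  192.168.0.0/16 (192.168.0.0 - 192.168.255.255)
Private (in 172.16.0.0/12)


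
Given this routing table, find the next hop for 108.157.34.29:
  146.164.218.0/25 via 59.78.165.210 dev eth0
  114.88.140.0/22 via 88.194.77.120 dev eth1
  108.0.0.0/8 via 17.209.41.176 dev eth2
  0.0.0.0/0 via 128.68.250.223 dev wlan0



Longest prefix match for 108.157.34.29:
  /25 146.164.218.0: no
  /22 114.88.140.0: no
  /8 108.0.0.0: MATCH
  /0 0.0.0.0: MATCH
Selected: next-hop 17.209.41.176 via eth2 (matched /8)


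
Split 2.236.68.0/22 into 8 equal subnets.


New prefix = 22 + 3 = 25
Each subnet has 128 addresses
  2.236.68.0/25
  2.236.68.128/25
  2.236.69.0/25
  2.236.69.128/25
  2.236.70.0/25
  2.236.70.128/25
  2.236.71.0/25
  2.236.71.128/25
Subnets: 2.236.68.0/25, 2.236.68.128/25, 2.236.69.0/25, 2.236.69.128/25, 2.236.70.0/25, 2.236.70.128/25, 2.236.71.0/25, 2.236.71.128/25


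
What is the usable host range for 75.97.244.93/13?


Network: 75.96.0.0
Broadcast: 75.103.255.255
First usable = network + 1
Last usable = broadcast - 1
Range: 75.96.0.1 to 75.103.255.254


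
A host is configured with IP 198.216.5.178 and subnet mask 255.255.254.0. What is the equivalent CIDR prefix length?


Binary: 11111111.11111111.11111110.00000000
Count leading 1s
Prefix: /23


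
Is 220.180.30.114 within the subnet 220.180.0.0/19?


Subnet network: 220.180.0.0
Test IP AND mask: 220.180.0.0
Yes, 220.180.30.114 is in 220.180.0.0/19


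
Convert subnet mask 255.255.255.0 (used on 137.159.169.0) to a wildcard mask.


Subnet mask: 255.255.255.0
Wildcard = 255.255.255.255 - subnet mask
255 - 255 = 0
255 - 255 = 0
255 - 255 = 0
255 - 0 = 255
Wildcard: 0.0.0.255


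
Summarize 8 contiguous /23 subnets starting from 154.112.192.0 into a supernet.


Original prefix: /23
Number of subnets: 8 = 2^3
New prefix = 23 - 3 = 20
Supernet: 154.112.192.0/20


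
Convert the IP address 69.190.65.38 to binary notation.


69 = 01000101
190 = 10111110
65 = 01000001
38 = 00100110
Binary: 01000101.10111110.01000001.00100110


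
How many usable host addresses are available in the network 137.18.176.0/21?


Host bits = 32 - 21 = 11
Total addresses = 2^11 = 2048
Usable = total - 2 (network and broadcast)
Usable hosts: 2046


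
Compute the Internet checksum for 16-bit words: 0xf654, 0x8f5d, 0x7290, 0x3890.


Sum all words (with carry folding):
+ 0xf654 = 0xf654
+ 0x8f5d = 0x85b2
+ 0x7290 = 0xf842
+ 0x3890 = 0x30d3
One's complement: ~0x30d3
Checksum = 0xcf2c


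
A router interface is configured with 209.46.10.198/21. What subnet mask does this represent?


/21 means 21 network bits, 11 host bits
Binary: 11111111111111111111100000000000
Mask: 255.255.248.0


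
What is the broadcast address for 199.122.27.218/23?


Network: 199.122.26.0/23
Host bits = 9
Set all host bits to 1:
Broadcast: 199.122.27.255


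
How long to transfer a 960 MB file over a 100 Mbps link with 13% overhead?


Effective throughput = 100 * (1 - 13/100) = 87 Mbps
File size in Mb = 960 * 8 = 7680 Mb
Time = 7680 / 87
Time = 88.2759 seconds


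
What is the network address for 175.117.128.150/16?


IP:   10101111.01110101.10000000.10010110
Mask: 11111111.11111111.00000000.00000000
AND operation:
Net:  10101111.01110101.00000000.00000000
Network: 175.117.0.0/16


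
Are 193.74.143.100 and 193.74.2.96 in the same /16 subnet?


Mask: 255.255.0.0
193.74.143.100 AND mask = 193.74.0.0
193.74.2.96 AND mask = 193.74.0.0
Yes, same subnet (193.74.0.0)


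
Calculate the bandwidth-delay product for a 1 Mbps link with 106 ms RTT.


BDP = bandwidth * RTT
= 1 Mbps * 106 ms
= 1 * 1e6 * 106 / 1000 bits
= 106000 bits
= 13250 bytes
= 12.9395 KB
BDP = 106000 bits (13250 bytes)


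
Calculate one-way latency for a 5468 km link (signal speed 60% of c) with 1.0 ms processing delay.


Speed = 0.6 * 3e5 km/s = 180000 km/s
Propagation delay = 5468 / 180000 = 0.0304 s = 30.3778 ms
Processing delay = 1.0 ms
Total one-way latency = 31.3778 ms


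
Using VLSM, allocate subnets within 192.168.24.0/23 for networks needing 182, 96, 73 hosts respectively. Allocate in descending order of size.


182 hosts -> /24 (254 usable): 192.168.24.0/24
96 hosts -> /25 (126 usable): 192.168.25.0/25
73 hosts -> /25 (126 usable): 192.168.25.128/25
Allocation: 192.168.24.0/24 (182 hosts, 254 usable); 192.168.25.0/25 (96 hosts, 126 usable); 192.168.25.128/25 (73 hosts, 126 usable)


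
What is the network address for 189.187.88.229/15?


IP:   10111101.10111011.01011000.11100101
Mask: 11111111.11111110.00000000.00000000
AND operation:
Net:  10111101.10111010.00000000.00000000
Network: 189.186.0.0/15


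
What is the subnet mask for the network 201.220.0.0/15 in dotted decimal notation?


/15 means 15 network bits, 17 host bits
Binary: 11111111111111100000000000000000
Mask: 255.254.0.0


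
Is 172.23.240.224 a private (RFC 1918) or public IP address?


RFC 1918 private ranges:
  10.0.0.0/8 (10.0.0.0 - 10.255.255.255)
  172.16.0.0/12 (172.16.0.0 - 172.31.255.255)
  192.168.0.0/16 (192.168.0.0 - 192.168.255.255)
Private (in 172.16.0.0/12)


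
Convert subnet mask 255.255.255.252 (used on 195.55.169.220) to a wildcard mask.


Subnet mask: 255.255.255.252
Wildcard = 255.255.255.255 - subnet mask
255 - 255 = 0
255 - 255 = 0
255 - 255 = 0
255 - 252 = 3
Wildcard: 0.0.0.3


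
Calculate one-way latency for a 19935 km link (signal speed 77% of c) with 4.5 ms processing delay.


Speed = 0.77 * 3e5 km/s = 231000 km/s
Propagation delay = 19935 / 231000 = 0.0863 s = 86.2987 ms
Processing delay = 4.5 ms
Total one-way latency = 90.7987 ms


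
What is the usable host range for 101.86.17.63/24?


Network: 101.86.17.0
Broadcast: 101.86.17.255
First usable = network + 1
Last usable = broadcast - 1
Range: 101.86.17.1 to 101.86.17.254


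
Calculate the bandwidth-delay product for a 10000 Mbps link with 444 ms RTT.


BDP = bandwidth * RTT
= 10000 Mbps * 444 ms
= 10000 * 1e6 * 444 / 1000 bits
= 4440000000 bits
= 555000000 bytes
= 541992.1875 KB
BDP = 4440000000 bits (555000000 bytes)


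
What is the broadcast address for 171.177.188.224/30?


Network: 171.177.188.224/30
Host bits = 2
Set all host bits to 1:
Broadcast: 171.177.188.227


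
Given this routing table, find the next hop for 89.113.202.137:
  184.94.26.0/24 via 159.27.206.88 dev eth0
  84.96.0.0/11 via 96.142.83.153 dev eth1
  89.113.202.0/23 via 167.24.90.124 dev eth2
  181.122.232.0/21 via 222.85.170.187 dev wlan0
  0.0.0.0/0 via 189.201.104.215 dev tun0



Longest prefix match for 89.113.202.137:
  /24 184.94.26.0: no
  /11 84.96.0.0: no
  /23 89.113.202.0: MATCH
  /21 181.122.232.0: no
  /0 0.0.0.0: MATCH
Selected: next-hop 167.24.90.124 via eth2 (matched /23)


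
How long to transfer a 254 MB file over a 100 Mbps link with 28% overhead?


Effective throughput = 100 * (1 - 28/100) = 72 Mbps
File size in Mb = 254 * 8 = 2032 Mb
Time = 2032 / 72
Time = 28.2222 seconds


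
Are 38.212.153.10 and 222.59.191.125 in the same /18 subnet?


Mask: 255.255.192.0
38.212.153.10 AND mask = 38.212.128.0
222.59.191.125 AND mask = 222.59.128.0
No, different subnets (38.212.128.0 vs 222.59.128.0)


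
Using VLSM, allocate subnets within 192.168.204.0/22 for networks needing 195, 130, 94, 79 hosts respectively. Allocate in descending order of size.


195 hosts -> /24 (254 usable): 192.168.204.0/24
130 hosts -> /24 (254 usable): 192.168.205.0/24
94 hosts -> /25 (126 usable): 192.168.206.0/25
79 hosts -> /25 (126 usable): 192.168.206.128/25
Allocation: 192.168.204.0/24 (195 hosts, 254 usable); 192.168.205.0/24 (130 hosts, 254 usable); 192.168.206.0/25 (94 hosts, 126 usable); 192.168.206.128/25 (79 hosts, 126 usable)


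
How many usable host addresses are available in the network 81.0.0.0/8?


Host bits = 32 - 8 = 24
Total addresses = 2^24 = 16777216
Usable = total - 2 (network and broadcast)
Usable hosts: 16777214


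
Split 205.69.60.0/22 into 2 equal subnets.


New prefix = 22 + 1 = 23
Each subnet has 512 addresses
  205.69.60.0/23
  205.69.62.0/23
Subnets: 205.69.60.0/23, 205.69.62.0/23


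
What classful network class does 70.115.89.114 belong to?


First octet: 70
Binary: 01000110
0xxxxxxx -> Class A (1-126)
Class A, default mask 255.0.0.0 (/8)


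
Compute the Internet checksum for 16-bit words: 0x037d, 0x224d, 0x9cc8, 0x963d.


Sum all words (with carry folding):
+ 0x037d = 0x037d
+ 0x224d = 0x25ca
+ 0x9cc8 = 0xc292
+ 0x963d = 0x58d0
One's complement: ~0x58d0
Checksum = 0xa72f


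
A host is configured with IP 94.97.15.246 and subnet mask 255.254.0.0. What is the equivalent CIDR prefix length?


Binary: 11111111.11111110.00000000.00000000
Count leading 1s
Prefix: /15


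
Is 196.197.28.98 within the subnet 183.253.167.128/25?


Subnet network: 183.253.167.128
Test IP AND mask: 196.197.28.0
No, 196.197.28.98 is not in 183.253.167.128/25


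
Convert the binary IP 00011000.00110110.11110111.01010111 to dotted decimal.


00011000 = 24
00110110 = 54
11110111 = 247
01010111 = 87
IP: 24.54.247.87


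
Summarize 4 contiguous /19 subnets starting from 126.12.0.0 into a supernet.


Original prefix: /19
Number of subnets: 4 = 2^2
New prefix = 19 - 2 = 17
Supernet: 126.12.0.0/17


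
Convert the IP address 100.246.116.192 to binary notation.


100 = 01100100
246 = 11110110
116 = 01110100
192 = 11000000
Binary: 01100100.11110110.01110100.11000000


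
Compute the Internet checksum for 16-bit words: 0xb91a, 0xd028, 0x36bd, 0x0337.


Sum all words (with carry folding):
+ 0xb91a = 0xb91a
+ 0xd028 = 0x8943
+ 0x36bd = 0xc000
+ 0x0337 = 0xc337
One's complement: ~0xc337
Checksum = 0x3cc8


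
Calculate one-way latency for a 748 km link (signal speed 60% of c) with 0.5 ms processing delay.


Speed = 0.6 * 3e5 km/s = 180000 km/s
Propagation delay = 748 / 180000 = 0.0042 s = 4.1556 ms
Processing delay = 0.5 ms
Total one-way latency = 4.6556 ms


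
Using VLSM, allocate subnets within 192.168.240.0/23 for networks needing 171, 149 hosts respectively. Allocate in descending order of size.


171 hosts -> /24 (254 usable): 192.168.240.0/24
149 hosts -> /24 (254 usable): 192.168.241.0/24
Allocation: 192.168.240.0/24 (171 hosts, 254 usable); 192.168.241.0/24 (149 hosts, 254 usable)


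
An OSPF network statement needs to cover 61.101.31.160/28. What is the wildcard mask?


Subnet mask: 255.255.255.240
Wildcard = 255.255.255.255 - subnet mask
255 - 255 = 0
255 - 255 = 0
255 - 255 = 0
255 - 240 = 15
Wildcard: 0.0.0.15


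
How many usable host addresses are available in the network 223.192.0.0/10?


Host bits = 32 - 10 = 22
Total addresses = 2^22 = 4194304
Usable = total - 2 (network and broadcast)
Usable hosts: 4194302


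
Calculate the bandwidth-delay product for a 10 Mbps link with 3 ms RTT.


BDP = bandwidth * RTT
= 10 Mbps * 3 ms
= 10 * 1e6 * 3 / 1000 bits
= 30000 bits
= 3750 bytes
= 3.6621 KB
BDP = 30000 bits (3750 bytes)


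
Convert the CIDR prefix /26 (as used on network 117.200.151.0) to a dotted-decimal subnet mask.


/26 means 26 network bits, 6 host bits
Binary: 11111111111111111111111111000000
Mask: 255.255.255.192


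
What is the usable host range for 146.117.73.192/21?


Network: 146.117.72.0
Broadcast: 146.117.79.255
First usable = network + 1
Last usable = broadcast - 1
Range: 146.117.72.1 to 146.117.79.254


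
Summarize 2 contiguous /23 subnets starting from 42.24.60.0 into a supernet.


Original prefix: /23
Number of subnets: 2 = 2^1
New prefix = 23 - 1 = 22
Supernet: 42.24.60.0/22


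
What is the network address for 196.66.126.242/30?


IP:   11000100.01000010.01111110.11110010
Mask: 11111111.11111111.11111111.11111100
AND operation:
Net:  11000100.01000010.01111110.11110000
Network: 196.66.126.240/30


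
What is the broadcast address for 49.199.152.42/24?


Network: 49.199.152.0/24
Host bits = 8
Set all host bits to 1:
Broadcast: 49.199.152.255


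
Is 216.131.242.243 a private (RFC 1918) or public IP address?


RFC 1918 private ranges:
  10.0.0.0/8 (10.0.0.0 - 10.255.255.255)
  172.16.0.0/12 (172.16.0.0 - 172.31.255.255)
  192.168.0.0/16 (192.168.0.0 - 192.168.255.255)
Public (not in any RFC 1918 range)


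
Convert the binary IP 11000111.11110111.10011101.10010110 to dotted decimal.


11000111 = 199
11110111 = 247
10011101 = 157
10010110 = 150
IP: 199.247.157.150


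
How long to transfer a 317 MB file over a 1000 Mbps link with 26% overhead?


Effective throughput = 1000 * (1 - 26/100) = 740 Mbps
File size in Mb = 317 * 8 = 2536 Mb
Time = 2536 / 740
Time = 3.427 seconds


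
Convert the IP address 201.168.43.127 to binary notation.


201 = 11001001
168 = 10101000
43 = 00101011
127 = 01111111
Binary: 11001001.10101000.00101011.01111111


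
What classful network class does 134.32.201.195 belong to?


First octet: 134
Binary: 10000110
10xxxxxx -> Class B (128-191)
Class B, default mask 255.255.0.0 (/16)


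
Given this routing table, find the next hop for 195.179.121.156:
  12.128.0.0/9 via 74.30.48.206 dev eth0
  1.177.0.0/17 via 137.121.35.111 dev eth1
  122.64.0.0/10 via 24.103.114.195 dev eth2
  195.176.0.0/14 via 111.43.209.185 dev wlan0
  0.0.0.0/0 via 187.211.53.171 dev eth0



Longest prefix match for 195.179.121.156:
  /9 12.128.0.0: no
  /17 1.177.0.0: no
  /10 122.64.0.0: no
  /14 195.176.0.0: MATCH
  /0 0.0.0.0: MATCH
Selected: next-hop 111.43.209.185 via wlan0 (matched /14)


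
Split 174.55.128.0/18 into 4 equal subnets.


New prefix = 18 + 2 = 20
Each subnet has 4096 addresses
  174.55.128.0/20
  174.55.144.0/20
  174.55.160.0/20
  174.55.176.0/20
Subnets: 174.55.128.0/20, 174.55.144.0/20, 174.55.160.0/20, 174.55.176.0/20


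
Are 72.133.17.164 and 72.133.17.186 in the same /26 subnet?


Mask: 255.255.255.192
72.133.17.164 AND mask = 72.133.17.128
72.133.17.186 AND mask = 72.133.17.128
Yes, same subnet (72.133.17.128)


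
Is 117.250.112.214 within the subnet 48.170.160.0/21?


Subnet network: 48.170.160.0
Test IP AND mask: 117.250.112.0
No, 117.250.112.214 is not in 48.170.160.0/21


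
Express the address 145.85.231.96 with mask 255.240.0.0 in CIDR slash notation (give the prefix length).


Binary: 11111111.11110000.00000000.00000000
Count leading 1s
Prefix: /12


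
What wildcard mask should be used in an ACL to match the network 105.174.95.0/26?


Subnet mask: 255.255.255.192
Wildcard = 255.255.255.255 - subnet mask
255 - 255 = 0
255 - 255 = 0
255 - 255 = 0
255 - 192 = 63
Wildcard: 0.0.0.63


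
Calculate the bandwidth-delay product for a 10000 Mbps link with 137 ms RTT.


BDP = bandwidth * RTT
= 10000 Mbps * 137 ms
= 10000 * 1e6 * 137 / 1000 bits
= 1370000000 bits
= 171250000 bytes
= 167236.3281 KB
BDP = 1370000000 bits (171250000 bytes)


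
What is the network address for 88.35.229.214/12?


IP:   01011000.00100011.11100101.11010110
Mask: 11111111.11110000.00000000.00000000
AND operation:
Net:  01011000.00100000.00000000.00000000
Network: 88.32.0.0/12


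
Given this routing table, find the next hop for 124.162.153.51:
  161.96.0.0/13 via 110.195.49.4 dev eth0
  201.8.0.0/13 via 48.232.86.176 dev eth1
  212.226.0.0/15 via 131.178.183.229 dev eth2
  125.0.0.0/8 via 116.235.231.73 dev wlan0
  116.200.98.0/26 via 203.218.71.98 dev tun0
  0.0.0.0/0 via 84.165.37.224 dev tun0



Longest prefix match for 124.162.153.51:
  /13 161.96.0.0: no
  /13 201.8.0.0: no
  /15 212.226.0.0: no
  /8 125.0.0.0: no
  /26 116.200.98.0: no
  /0 0.0.0.0: MATCH
Selected: next-hop 84.165.37.224 via tun0 (matched /0)


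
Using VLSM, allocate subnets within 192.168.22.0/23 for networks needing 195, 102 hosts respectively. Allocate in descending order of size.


195 hosts -> /24 (254 usable): 192.168.22.0/24
102 hosts -> /25 (126 usable): 192.168.23.0/25
Allocation: 192.168.22.0/24 (195 hosts, 254 usable); 192.168.23.0/25 (102 hosts, 126 usable)


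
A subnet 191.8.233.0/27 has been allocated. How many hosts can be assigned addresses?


Host bits = 32 - 27 = 5
Total addresses = 2^5 = 32
Usable = total - 2 (network and broadcast)
Usable hosts: 30


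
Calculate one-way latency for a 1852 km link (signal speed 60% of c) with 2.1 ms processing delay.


Speed = 0.6 * 3e5 km/s = 180000 km/s
Propagation delay = 1852 / 180000 = 0.0103 s = 10.2889 ms
Processing delay = 2.1 ms
Total one-way latency = 12.3889 ms


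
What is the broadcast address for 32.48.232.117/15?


Network: 32.48.0.0/15
Host bits = 17
Set all host bits to 1:
Broadcast: 32.49.255.255


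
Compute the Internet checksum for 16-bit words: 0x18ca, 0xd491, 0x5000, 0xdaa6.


Sum all words (with carry folding):
+ 0x18ca = 0x18ca
+ 0xd491 = 0xed5b
+ 0x5000 = 0x3d5c
+ 0xdaa6 = 0x1803
One's complement: ~0x1803
Checksum = 0xe7fc


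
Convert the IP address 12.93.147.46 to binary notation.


12 = 00001100
93 = 01011101
147 = 10010011
46 = 00101110
Binary: 00001100.01011101.10010011.00101110


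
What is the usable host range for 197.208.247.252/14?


Network: 197.208.0.0
Broadcast: 197.211.255.255
First usable = network + 1
Last usable = broadcast - 1
Range: 197.208.0.1 to 197.211.255.254


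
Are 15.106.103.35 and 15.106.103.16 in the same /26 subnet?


Mask: 255.255.255.192
15.106.103.35 AND mask = 15.106.103.0
15.106.103.16 AND mask = 15.106.103.0
Yes, same subnet (15.106.103.0)


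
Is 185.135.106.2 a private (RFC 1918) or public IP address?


RFC 1918 private ranges:
  10.0.0.0/8 (10.0.0.0 - 10.255.255.255)
  172.16.0.0/12 (172.16.0.0 - 172.31.255.255)
  192.168.0.0/16 (192.168.0.0 - 192.168.255.255)
Public (not in any RFC 1918 range)


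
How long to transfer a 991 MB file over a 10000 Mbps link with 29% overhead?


Effective throughput = 10000 * (1 - 29/100) = 7100 Mbps
File size in Mb = 991 * 8 = 7928 Mb
Time = 7928 / 7100
Time = 1.1166 seconds


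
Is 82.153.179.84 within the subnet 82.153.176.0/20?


Subnet network: 82.153.176.0
Test IP AND mask: 82.153.176.0
Yes, 82.153.179.84 is in 82.153.176.0/20


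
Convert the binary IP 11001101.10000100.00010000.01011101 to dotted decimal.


11001101 = 205
10000100 = 132
00010000 = 16
01011101 = 93
IP: 205.132.16.93


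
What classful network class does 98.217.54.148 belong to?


First octet: 98
Binary: 01100010
0xxxxxxx -> Class A (1-126)
Class A, default mask 255.0.0.0 (/8)


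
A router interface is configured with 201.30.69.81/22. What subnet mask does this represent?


/22 means 22 network bits, 10 host bits
Binary: 11111111111111111111110000000000
Mask: 255.255.252.0


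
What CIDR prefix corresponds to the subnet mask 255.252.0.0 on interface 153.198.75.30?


Binary: 11111111.11111100.00000000.00000000
Count leading 1s
Prefix: /14


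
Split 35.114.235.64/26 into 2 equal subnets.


New prefix = 26 + 1 = 27
Each subnet has 32 addresses
  35.114.235.64/27
  35.114.235.96/27
Subnets: 35.114.235.64/27, 35.114.235.96/27


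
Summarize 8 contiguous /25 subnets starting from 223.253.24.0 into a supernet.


Original prefix: /25
Number of subnets: 8 = 2^3
New prefix = 25 - 3 = 22
Supernet: 223.253.24.0/22


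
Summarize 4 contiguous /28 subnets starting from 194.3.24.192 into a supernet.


Original prefix: /28
Number of subnets: 4 = 2^2
New prefix = 28 - 2 = 26
Supernet: 194.3.24.192/26


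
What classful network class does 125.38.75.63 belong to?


First octet: 125
Binary: 01111101
0xxxxxxx -> Class A (1-126)
Class A, default mask 255.0.0.0 (/8)


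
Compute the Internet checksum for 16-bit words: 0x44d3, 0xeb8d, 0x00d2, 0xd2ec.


Sum all words (with carry folding):
+ 0x44d3 = 0x44d3
+ 0xeb8d = 0x3061
+ 0x00d2 = 0x3133
+ 0xd2ec = 0x0420
One's complement: ~0x0420
Checksum = 0xfbdf


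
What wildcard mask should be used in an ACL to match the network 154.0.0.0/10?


Subnet mask: 255.192.0.0
Wildcard = 255.255.255.255 - subnet mask
255 - 255 = 0
255 - 192 = 63
255 - 0 = 255
255 - 0 = 255
Wildcard: 0.63.255.255


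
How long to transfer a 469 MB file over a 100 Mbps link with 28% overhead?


Effective throughput = 100 * (1 - 28/100) = 72 Mbps
File size in Mb = 469 * 8 = 3752 Mb
Time = 3752 / 72
Time = 52.1111 seconds


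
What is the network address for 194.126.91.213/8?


IP:   11000010.01111110.01011011.11010101
Mask: 11111111.00000000.00000000.00000000
AND operation:
Net:  11000010.00000000.00000000.00000000
Network: 194.0.0.0/8


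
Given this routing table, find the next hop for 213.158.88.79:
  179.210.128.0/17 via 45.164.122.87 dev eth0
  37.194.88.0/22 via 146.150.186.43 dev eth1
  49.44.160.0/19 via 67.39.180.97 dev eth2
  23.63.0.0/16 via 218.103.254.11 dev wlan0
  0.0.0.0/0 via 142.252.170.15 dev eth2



Longest prefix match for 213.158.88.79:
  /17 179.210.128.0: no
  /22 37.194.88.0: no
  /19 49.44.160.0: no
  /16 23.63.0.0: no
  /0 0.0.0.0: MATCH
Selected: next-hop 142.252.170.15 via eth2 (matched /0)


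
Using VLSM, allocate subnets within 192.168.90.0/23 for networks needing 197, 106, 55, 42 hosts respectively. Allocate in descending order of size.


197 hosts -> /24 (254 usable): 192.168.90.0/24
106 hosts -> /25 (126 usable): 192.168.91.0/25
55 hosts -> /26 (62 usable): 192.168.91.128/26
42 hosts -> /26 (62 usable): 192.168.91.192/26
Allocation: 192.168.90.0/24 (197 hosts, 254 usable); 192.168.91.0/25 (106 hosts, 126 usable); 192.168.91.128/26 (55 hosts, 62 usable); 192.168.91.192/26 (42 hosts, 62 usable)


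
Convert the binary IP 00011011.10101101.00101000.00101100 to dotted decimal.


00011011 = 27
10101101 = 173
00101000 = 40
00101100 = 44
IP: 27.173.40.44


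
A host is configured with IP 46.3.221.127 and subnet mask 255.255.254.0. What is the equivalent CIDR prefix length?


Binary: 11111111.11111111.11111110.00000000
Count leading 1s
Prefix: /23


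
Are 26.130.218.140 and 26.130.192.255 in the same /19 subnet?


Mask: 255.255.224.0
26.130.218.140 AND mask = 26.130.192.0
26.130.192.255 AND mask = 26.130.192.0
Yes, same subnet (26.130.192.0)


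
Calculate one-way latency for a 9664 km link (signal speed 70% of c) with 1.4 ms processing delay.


Speed = 0.7 * 3e5 km/s = 210000 km/s
Propagation delay = 9664 / 210000 = 0.046 s = 46.019 ms
Processing delay = 1.4 ms
Total one-way latency = 47.419 ms


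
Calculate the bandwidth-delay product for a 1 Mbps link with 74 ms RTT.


BDP = bandwidth * RTT
= 1 Mbps * 74 ms
= 1 * 1e6 * 74 / 1000 bits
= 74000 bits
= 9250 bytes
= 9.0332 KB
BDP = 74000 bits (9250 bytes)


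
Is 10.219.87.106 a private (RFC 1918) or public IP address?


RFC 1918 private ranges:
  10.0.0.0/8 (10.0.0.0 - 10.255.255.255)
  172.16.0.0/12 (172.16.0.0 - 172.31.255.255)
  192.168.0.0/16 (192.168.0.0 - 192.168.255.255)
Private (in 10.0.0.0/8)


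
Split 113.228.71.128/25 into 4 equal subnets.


New prefix = 25 + 2 = 27
Each subnet has 32 addresses
  113.228.71.128/27
  113.228.71.160/27
  113.228.71.192/27
  113.228.71.224/27
Subnets: 113.228.71.128/27, 113.228.71.160/27, 113.228.71.192/27, 113.228.71.224/27


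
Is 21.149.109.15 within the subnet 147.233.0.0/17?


Subnet network: 147.233.0.0
Test IP AND mask: 21.149.0.0
No, 21.149.109.15 is not in 147.233.0.0/17


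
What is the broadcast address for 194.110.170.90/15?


Network: 194.110.0.0/15
Host bits = 17
Set all host bits to 1:
Broadcast: 194.111.255.255


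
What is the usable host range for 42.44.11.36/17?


Network: 42.44.0.0
Broadcast: 42.44.127.255
First usable = network + 1
Last usable = broadcast - 1
Range: 42.44.0.1 to 42.44.127.254


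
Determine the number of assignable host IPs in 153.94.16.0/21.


Host bits = 32 - 21 = 11
Total addresses = 2^11 = 2048
Usable = total - 2 (network and broadcast)
Usable hosts: 2046


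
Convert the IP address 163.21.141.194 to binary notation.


163 = 10100011
21 = 00010101
141 = 10001101
194 = 11000010
Binary: 10100011.00010101.10001101.11000010


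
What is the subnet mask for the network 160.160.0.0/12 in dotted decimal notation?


/12 means 12 network bits, 20 host bits
Binary: 11111111111100000000000000000000
Mask: 255.240.0.0


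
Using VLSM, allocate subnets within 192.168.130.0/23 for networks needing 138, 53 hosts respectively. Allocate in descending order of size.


138 hosts -> /24 (254 usable): 192.168.130.0/24
53 hosts -> /26 (62 usable): 192.168.131.0/26
Allocation: 192.168.130.0/24 (138 hosts, 254 usable); 192.168.131.0/26 (53 hosts, 62 usable)
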